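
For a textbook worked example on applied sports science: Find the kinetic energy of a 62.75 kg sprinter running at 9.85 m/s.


KE = 0.5 * m * v^2
KE = 0.5 * 62.75 * 9.85^2
KE = 0.5 * 62.75 * 97.0225 = 3044.0809 J

3044.0809 J


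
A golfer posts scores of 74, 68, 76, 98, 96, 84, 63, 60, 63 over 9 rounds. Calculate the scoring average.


Average = sum / n
Sum = 682
Average = 682 / 9 = 75.7778

75.7778


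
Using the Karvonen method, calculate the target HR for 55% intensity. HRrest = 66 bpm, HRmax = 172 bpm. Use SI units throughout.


Target = HRrest + pct*(HRmax - HRrest)
Heart rate reserve = HRmax - HRrest = 172 - 66 = 106 bpm
Fraction = 55% = 0.55
Target = 66 + 0.55 * 106
Target = 66 + 58.3 = 124.3 bpm

124.3 bpm


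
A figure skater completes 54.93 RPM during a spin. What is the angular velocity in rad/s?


omega = RPM * 2 * pi / 60
omega = 54.93 * 2 * 3.14159 / 60
omega = 345.1354 / 60 = 5.7523 rad/s

5.7523 rad/s


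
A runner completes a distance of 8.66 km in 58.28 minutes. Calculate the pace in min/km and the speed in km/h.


Pace = time / distance = 58.28 min / 8.66 km = 6.7298 min/km
Speed = distance / time_in_hours = 8.66 / 0.9713 hr
Speed = 8.9156 km/h

6.7298 min/km, 8.9156 km/h


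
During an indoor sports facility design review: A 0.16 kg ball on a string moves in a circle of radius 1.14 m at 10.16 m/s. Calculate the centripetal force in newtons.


Fc = m * v^2 / r
v^2 = 10.16^2 = 103.2256
Fc = 0.16 * 103.2256 / 1.14
Fc = 16.5161 / 1.14 = 14.4878 N

14.4878 N


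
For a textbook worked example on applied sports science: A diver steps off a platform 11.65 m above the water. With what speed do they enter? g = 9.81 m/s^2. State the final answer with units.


v = sqrt(2 * g * h)
v = sqrt(2 * 9.81 * 11.65)
v = sqrt(228.573) = 15.1186 m/s

15.1186 m/s


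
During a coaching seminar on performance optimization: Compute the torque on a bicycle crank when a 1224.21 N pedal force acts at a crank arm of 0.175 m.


tau = F * d
tau = 1224.21 * 0.175
tau = 214.2368 N*m

214.2368 N*m


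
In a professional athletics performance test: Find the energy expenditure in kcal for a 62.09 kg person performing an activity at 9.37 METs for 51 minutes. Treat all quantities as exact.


kcal = MET * mass * time_hr
Convert time: 51 min = 0.85 hr
kcal = 9.37 * 62.09 * 0.85
kcal = 494.5158 kcal

494.5158 kcal


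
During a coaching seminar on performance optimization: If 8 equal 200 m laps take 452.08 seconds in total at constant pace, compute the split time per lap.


Split time = total_time / n_laps = 452.08 / 8
Split time = 56.51 s per lap

56.51 s


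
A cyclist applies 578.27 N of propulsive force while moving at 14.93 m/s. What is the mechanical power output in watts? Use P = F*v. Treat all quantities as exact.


P = F * v
P = 578.27 * 14.93
P = 8633.5711 W

8633.5711 W


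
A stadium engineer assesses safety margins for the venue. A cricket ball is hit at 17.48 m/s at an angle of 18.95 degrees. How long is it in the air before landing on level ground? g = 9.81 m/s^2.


T = 2*v*sin(theta)/g
sin(theta) = sin(18.95 deg) = 0.3247
T = 2*17.48*0.3247 / 9.81
T = 11.353 / 9.81 = 1.1573 s

1.1573 s


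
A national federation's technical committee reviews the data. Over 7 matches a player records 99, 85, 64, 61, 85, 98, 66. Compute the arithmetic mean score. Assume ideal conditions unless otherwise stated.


Average = sum / n
Sum = 558
Average = 558 / 7 = 79.7143

79.7143


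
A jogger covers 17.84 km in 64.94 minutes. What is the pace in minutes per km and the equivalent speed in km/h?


Pace = time / distance = 64.94 min / 17.84 km = 3.6401 min/km
Speed = distance / time_in_hours = 17.84 / 1.0823 hr
Speed = 16.4829 km/h

3.6401 min/km, 16.4829 km/h


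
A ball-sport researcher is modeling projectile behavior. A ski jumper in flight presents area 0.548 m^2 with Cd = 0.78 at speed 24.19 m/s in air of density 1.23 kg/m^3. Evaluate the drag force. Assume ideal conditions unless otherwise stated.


Fd = 0.5 * Cd * rho * A * v^2
Fd = 0.5 * 0.78 * 1.23 * 0.548 * 24.19^2
v^2 = 585.1561
Fd = 0.5 * 0.78 * 1.23 * 0.548 * 585.1561 = 153.8233 N

153.8233 N


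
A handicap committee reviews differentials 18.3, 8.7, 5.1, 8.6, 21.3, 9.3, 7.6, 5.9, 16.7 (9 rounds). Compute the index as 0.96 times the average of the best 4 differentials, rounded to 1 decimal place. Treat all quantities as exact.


All differentials: 18.3, 8.7, 5.1, 8.6, 21.3, 9.3, 7.6, 5.9, 16.7
Sorted: 5.1, 5.9, 7.6, 8.6, 8.7, 9.3, 16.7, 18.3, 21.3
Best 4: 5.1, 5.9, 7.6, 8.6
Average of best = 27.2 / 4 = 6.8
Raw index = 6.8 * 0.96 = 6.528
Handicap index = round(6.528, 1) = 6.5

6.5


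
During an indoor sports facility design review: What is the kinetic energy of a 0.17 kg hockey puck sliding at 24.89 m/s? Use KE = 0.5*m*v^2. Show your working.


KE = 0.5 * m * v^2
KE = 0.5 * 0.17 * 24.89^2
KE = 0.5 * 0.17 * 619.5121 = 52.6585 J

52.6585 J


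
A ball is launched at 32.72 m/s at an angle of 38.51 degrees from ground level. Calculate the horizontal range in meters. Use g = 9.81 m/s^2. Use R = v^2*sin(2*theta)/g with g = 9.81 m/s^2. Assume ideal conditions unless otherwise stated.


R = v^2 * sin(2*theta) / g
Convert angle to radians: theta = 38.51 deg = 0.6721 rad
sin(2*theta) = sin(1.3443) = 0.9744
R = 32.72^2 * 0.9744 / 9.81
R = 1070.5984 * 0.9744 / 9.81 = 106.3449 m

106.3449 m


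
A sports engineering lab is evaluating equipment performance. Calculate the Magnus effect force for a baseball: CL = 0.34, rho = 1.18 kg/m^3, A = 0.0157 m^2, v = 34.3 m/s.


FM = 0.5 * CL * rho * A * v^2
FM = 0.5 * 0.34 * 1.18 * 0.0157 * 34.3^2
v^2 = 1176.49
FM = 0.5 * 0.34 * 1.18 * 0.0157 * 1176.49 = 3.7053 N

3.7053 N


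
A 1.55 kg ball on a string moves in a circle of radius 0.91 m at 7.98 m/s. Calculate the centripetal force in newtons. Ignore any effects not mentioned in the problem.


Fc = m * v^2 / r
v^2 = 7.98^2 = 63.6804
Fc = 1.55 * 63.6804 / 0.91
Fc = 98.7046 / 0.91 = 108.4666 N

108.4666 N


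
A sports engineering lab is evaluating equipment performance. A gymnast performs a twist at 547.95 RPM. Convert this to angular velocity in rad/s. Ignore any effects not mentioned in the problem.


omega = RPM * 2 * pi / 60
omega = 547.95 * 2 * 3.14159 / 60
omega = 3442.8714 / 60 = 57.3812 rad/s

57.3812 rad/s


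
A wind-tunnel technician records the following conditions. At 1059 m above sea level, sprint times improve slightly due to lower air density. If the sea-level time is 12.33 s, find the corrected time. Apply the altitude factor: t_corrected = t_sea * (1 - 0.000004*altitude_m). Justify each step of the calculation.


Correction factor = 1 - 0.000004 * 1059 = 0.995764
t_corrected = t_sea * factor = 12.33 * 0.995764
t_corrected = 12.2778 s

12.2778 s


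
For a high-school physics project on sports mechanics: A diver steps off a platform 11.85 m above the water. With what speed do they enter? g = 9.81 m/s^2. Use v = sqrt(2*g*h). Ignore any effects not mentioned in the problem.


v = sqrt(2 * g * h)
v = sqrt(2 * 9.81 * 11.85)
v = sqrt(232.497) = 15.2479 m/s

15.2479 m/s


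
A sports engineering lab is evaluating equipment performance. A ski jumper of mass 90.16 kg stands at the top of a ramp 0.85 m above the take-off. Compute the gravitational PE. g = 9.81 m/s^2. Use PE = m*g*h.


PE = m * g * h
PE = 90.16 * 9.81 * 0.85
PE = 884.4696 * 0.85 = 751.7992 J

751.7992 J


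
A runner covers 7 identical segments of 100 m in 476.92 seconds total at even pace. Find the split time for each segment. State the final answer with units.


Split time = total_time / n_laps = 476.92 / 7
Split time = 68.1314 s per lap

68.1314 s


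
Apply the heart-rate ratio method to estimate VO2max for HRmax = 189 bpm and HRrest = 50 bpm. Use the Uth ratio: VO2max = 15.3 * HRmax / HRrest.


VO2max = 15.3 * HRmax / HRrest
VO2max = 15.3 * 189 / 50
VO2max = 2891.7 / 50 = 57.834 mL/kg/min

57.834 mL/kg/min


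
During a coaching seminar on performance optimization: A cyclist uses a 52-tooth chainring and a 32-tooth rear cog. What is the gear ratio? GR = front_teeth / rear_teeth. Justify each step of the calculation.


GR = front_teeth / rear_teeth
GR = 52 / 32
GR = 1.625

1.625


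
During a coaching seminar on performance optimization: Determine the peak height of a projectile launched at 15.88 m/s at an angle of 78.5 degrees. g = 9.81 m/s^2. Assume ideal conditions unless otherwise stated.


H = (v*sin(theta))^2 / (2*g)
vy = v*sin(theta) = 15.88 * sin(78.5 deg) = 15.5612 m/s
H = vy^2 / (2*g) = 242.1511 / (2*9.81)
H = 242.1511 / 19.62 = 12.3421 m

12.3421 m


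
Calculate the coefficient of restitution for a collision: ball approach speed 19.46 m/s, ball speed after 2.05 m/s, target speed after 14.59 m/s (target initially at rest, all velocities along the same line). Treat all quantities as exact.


e = (v2_after - v1_after) / (v1_before - v2_before)
Numerator = 14.59 - 2.05 = 12.54
Denominator = 19.46 - 0 = 19.46
e = 12.54 / 19.46 = 0.6444

0.6444


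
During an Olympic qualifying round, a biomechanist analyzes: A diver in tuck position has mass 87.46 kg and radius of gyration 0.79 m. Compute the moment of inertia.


I = m * k^2
I = 87.46 * 0.79^2
I = 87.46 * 0.6241 = 54.5838 kg*m^2

54.5838 kg*m^2


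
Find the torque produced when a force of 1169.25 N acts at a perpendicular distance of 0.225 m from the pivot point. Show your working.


tau = F * d
tau = 1169.25 * 0.225
tau = 263.0813 N*m

263.0813 N*m


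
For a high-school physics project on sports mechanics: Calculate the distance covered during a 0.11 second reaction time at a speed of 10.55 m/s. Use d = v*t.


d = v * t
d = 10.55 * 0.11
d = 1.1605 m

1.1605 m


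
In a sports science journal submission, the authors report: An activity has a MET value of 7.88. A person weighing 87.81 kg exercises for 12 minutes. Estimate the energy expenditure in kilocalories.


kcal = MET * mass * time_hr
Convert time: 12 min = 0.2 hr
kcal = 7.88 * 87.81 * 0.2
kcal = 138.3886 kcal

138.3886 kcal


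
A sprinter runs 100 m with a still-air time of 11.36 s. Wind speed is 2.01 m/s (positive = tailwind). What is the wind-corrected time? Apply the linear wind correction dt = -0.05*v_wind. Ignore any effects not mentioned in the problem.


dt = -0.05 * v_wind = -0.05 * 2.01 = -0.1005 s
t_corrected = t_still + dt = 11.36 + (-0.1005)
t_corrected = 11.2595 s

11.2595 s


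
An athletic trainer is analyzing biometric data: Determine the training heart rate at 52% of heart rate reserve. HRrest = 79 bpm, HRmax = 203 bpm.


Target = HRrest + pct*(HRmax - HRrest)
Heart rate reserve = HRmax - HRrest = 203 - 79 = 124 bpm
Fraction = 52% = 0.52
Target = 79 + 0.52 * 124
Target = 79 + 64.48 = 143.48 bpm

143.48 bpm


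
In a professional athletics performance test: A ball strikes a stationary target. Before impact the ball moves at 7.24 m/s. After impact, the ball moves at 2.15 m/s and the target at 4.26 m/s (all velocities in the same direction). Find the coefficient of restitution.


e = (v2_after - v1_after) / (v1_before - v2_before)
Numerator = 4.26 - 2.15 = 2.11
Denominator = 7.24 - 0 = 7.24
e = 2.11 / 7.24 = 0.2914

0.2914


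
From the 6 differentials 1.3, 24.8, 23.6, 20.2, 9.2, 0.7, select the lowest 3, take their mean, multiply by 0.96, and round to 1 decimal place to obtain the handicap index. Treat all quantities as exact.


All differentials: 1.3, 24.8, 23.6, 20.2, 9.2, 0.7
Sorted: 0.7, 1.3, 9.2, 20.2, 23.6, 24.8
Best 3: 0.7, 1.3, 9.2
Average of best = 11.2 / 3 = 3.7333
Raw index = 3.7333 * 0.96 = 3.584
Handicap index = round(3.584, 1) = 3.6

3.6


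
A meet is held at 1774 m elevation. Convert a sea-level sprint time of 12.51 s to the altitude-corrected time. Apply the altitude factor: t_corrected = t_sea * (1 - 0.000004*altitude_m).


Correction factor = 1 - 0.000004 * 1774 = 0.992904
t_corrected = t_sea * factor = 12.51 * 0.992904
t_corrected = 12.4212 s

12.4212 s


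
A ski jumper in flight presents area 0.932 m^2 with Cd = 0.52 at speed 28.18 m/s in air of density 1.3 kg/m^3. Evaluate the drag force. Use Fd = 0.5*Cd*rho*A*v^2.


Fd = 0.5 * Cd * rho * A * v^2
Fd = 0.5 * 0.52 * 1.3 * 0.932 * 28.18^2
v^2 = 794.1124
Fd = 0.5 * 0.52 * 1.3 * 0.932 * 794.1124 = 250.1581 N

250.1581 N


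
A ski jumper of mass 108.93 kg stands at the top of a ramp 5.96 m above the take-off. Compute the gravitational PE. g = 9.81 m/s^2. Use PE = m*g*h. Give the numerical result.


PE = m * g * h
PE = 108.93 * 9.81 * 5.96
PE = 1068.6033 * 5.96 = 6368.8757 J

6368.8757 J


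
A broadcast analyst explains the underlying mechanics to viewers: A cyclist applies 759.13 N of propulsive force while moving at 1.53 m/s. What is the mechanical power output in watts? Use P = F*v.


P = F * v
P = 759.13 * 1.53
P = 1161.4689 W

1161.4689 W


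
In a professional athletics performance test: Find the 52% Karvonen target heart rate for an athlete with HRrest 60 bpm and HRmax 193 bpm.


Target = HRrest + pct*(HRmax - HRrest)
Heart rate reserve = HRmax - HRrest = 193 - 60 = 133 bpm
Fraction = 52% = 0.52
Target = 60 + 0.52 * 133
Target = 60 + 69.16 = 129.16 bpm

129.16 bpm


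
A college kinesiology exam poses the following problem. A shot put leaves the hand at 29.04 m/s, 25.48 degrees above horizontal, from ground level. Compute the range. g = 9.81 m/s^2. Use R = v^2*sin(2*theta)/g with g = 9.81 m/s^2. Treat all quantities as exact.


R = v^2 * sin(2*theta) / g
Convert angle to radians: theta = 25.48 deg = 0.4447 rad
sin(2*theta) = sin(0.8894) = 0.7767
R = 29.04^2 * 0.7767 / 9.81
R = 843.3216 * 0.7767 / 9.81 = 66.77 m

66.77 m


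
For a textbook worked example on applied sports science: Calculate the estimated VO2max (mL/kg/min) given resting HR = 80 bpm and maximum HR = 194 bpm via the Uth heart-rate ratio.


VO2max = 15.3 * HRmax / HRrest
VO2max = 15.3 * 194 / 80
VO2max = 2968.2 / 80 = 37.1025 mL/kg/min

37.1025 mL/kg/min


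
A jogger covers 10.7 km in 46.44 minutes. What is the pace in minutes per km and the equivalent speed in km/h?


Pace = time / distance = 46.44 min / 10.7 km = 4.3402 min/km
Speed = distance / time_in_hours = 10.7 / 0.774 hr
Speed = 13.8243 km/h

4.3402 min/km, 13.8243 km/h


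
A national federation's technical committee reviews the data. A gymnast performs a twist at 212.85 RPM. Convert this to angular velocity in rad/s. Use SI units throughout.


omega = RPM * 2 * pi / 60
omega = 212.85 * 2 * 3.14159 / 60
omega = 1337.376 / 60 = 22.2896 rad/s

22.2896 rad/s


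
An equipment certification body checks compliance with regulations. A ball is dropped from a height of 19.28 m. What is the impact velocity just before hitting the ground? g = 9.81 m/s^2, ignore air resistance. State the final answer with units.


v = sqrt(2 * g * h)
v = sqrt(2 * 9.81 * 19.28)
v = sqrt(378.2736) = 19.4493 m/s

19.4493 m/s


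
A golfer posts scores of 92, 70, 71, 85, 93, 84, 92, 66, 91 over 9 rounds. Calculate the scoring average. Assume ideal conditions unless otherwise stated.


Average = sum / n
Sum = 744
Average = 744 / 9 = 82.6667

82.6667


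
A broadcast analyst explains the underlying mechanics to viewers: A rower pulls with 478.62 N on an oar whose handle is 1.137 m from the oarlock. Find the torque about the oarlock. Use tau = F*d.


tau = F * d
tau = 478.62 * 1.137
tau = 544.1909 N*m

544.1909 N*m


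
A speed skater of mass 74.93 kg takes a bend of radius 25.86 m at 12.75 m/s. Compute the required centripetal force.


Fc = m * v^2 / r
v^2 = 12.75^2 = 162.5625
Fc = 74.93 * 162.5625 / 25.86
Fc = 12180.8081 / 25.86 = 471.0289 N

471.0289 N


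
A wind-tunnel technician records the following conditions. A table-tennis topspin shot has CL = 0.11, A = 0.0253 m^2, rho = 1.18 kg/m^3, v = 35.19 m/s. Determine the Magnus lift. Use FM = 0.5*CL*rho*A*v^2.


FM = 0.5 * CL * rho * A * v^2
FM = 0.5 * 0.11 * 1.18 * 0.0253 * 35.19^2
v^2 = 1238.3361
FM = 0.5 * 0.11 * 1.18 * 0.0253 * 1238.3361 = 2.0333 N

2.0333 N


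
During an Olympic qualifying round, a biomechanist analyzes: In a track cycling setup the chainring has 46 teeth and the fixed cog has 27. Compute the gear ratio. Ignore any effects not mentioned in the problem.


GR = front_teeth / rear_teeth
GR = 46 / 27
GR = 1.7037

1.7037


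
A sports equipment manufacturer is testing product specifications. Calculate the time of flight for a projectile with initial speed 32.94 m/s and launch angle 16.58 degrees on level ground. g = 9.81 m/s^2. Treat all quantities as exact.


T = 2*v*sin(theta)/g
sin(theta) = sin(16.58 deg) = 0.2854
T = 2*32.94*0.2854 / 9.81
T = 18.7991 / 9.81 = 1.9163 s

1.9163 s


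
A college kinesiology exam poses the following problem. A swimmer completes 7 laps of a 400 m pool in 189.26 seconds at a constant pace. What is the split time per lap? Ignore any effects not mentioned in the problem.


Split time = total_time / n_laps = 189.26 / 7
Split time = 27.0371 s per lap

27.0371 s


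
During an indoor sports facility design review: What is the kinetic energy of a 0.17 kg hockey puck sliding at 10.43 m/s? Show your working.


KE = 0.5 * m * v^2
KE = 0.5 * 0.17 * 10.43^2
KE = 0.5 * 0.17 * 108.7849 = 9.2467 J

9.2467 J


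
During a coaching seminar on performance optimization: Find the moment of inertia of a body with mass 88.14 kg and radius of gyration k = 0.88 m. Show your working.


I = m * k^2
I = 88.14 * 0.88^2
I = 88.14 * 0.7744 = 68.2556 kg*m^2

68.2556 kg*m^2


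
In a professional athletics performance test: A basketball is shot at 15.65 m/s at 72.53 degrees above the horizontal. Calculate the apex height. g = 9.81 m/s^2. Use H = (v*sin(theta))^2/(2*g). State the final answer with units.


H = (v*sin(theta))^2 / (2*g)
vy = v*sin(theta) = 15.65 * sin(72.53 deg) = 14.9281 m/s
H = vy^2 / (2*g) = 222.8491 / (2*9.81)
H = 222.8491 / 19.62 = 11.3583 m

11.3583 m


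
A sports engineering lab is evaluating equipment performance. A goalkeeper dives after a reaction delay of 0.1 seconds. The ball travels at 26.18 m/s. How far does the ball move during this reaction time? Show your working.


d = v * t
d = 26.18 * 0.1
d = 2.618 m

2.618 m


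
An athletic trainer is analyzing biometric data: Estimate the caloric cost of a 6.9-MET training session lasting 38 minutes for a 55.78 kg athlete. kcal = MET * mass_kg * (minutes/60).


kcal = MET * mass * time_hr
Convert time: 38 min = 0.6333 hr
kcal = 6.9 * 55.78 * 0.6333
kcal = 243.7586 kcal

243.7586 kcal


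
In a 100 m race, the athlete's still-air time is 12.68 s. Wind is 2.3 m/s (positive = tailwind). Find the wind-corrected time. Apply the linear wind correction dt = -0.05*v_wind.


dt = -0.05 * v_wind = -0.05 * 2.3 = -0.115 s
t_corrected = t_still + dt = 12.68 + (-0.115)
t_corrected = 12.565 s

12.565 s


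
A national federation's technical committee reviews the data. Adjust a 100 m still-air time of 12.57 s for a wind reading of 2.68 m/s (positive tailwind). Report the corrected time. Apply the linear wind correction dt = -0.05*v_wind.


dt = -0.05 * v_wind = -0.05 * 2.68 = -0.134 s
t_corrected = t_still + dt = 12.57 + (-0.134)
t_corrected = 12.436 s

12.436 s


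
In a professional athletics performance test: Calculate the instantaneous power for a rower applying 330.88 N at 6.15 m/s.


P = F * v
P = 330.88 * 6.15
P = 2034.912 W

2034.912 W


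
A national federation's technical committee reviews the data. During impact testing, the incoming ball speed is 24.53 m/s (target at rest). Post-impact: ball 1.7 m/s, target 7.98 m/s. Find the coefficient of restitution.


e = (v2_after - v1_after) / (v1_before - v2_before)
Numerator = 7.98 - 1.7 = 6.28
Denominator = 24.53 - 0 = 24.53
e = 6.28 / 24.53 = 0.256

0.256


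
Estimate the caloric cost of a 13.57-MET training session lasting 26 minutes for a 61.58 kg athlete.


kcal = MET * mass * time_hr
Convert time: 26 min = 0.4333 hr
kcal = 13.57 * 61.58 * 0.4333
kcal = 362.1109 kcal

362.1109 kcal


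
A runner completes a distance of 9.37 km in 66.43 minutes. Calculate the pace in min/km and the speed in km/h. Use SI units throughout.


Pace = time / distance = 66.43 min / 9.37 km = 7.0896 min/km
Speed = distance / time_in_hours = 9.37 / 1.1072 hr
Speed = 8.463 km/h

7.0896 min/km, 8.463 km/h


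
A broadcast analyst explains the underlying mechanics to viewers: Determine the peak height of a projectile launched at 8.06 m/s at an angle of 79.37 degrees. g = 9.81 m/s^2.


H = (v*sin(theta))^2 / (2*g)
vy = v*sin(theta) = 8.06 * sin(79.37 deg) = 7.9217 m/s
H = vy^2 / (2*g) = 62.753 / (2*9.81)
H = 62.753 / 19.62 = 3.1984 m

3.1984 m


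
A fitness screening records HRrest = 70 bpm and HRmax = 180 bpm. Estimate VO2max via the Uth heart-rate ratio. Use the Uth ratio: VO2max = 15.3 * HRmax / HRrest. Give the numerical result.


VO2max = 15.3 * HRmax / HRrest
VO2max = 15.3 * 180 / 70
VO2max = 2754 / 70 = 39.3429 mL/kg/min

39.3429 mL/kg/min


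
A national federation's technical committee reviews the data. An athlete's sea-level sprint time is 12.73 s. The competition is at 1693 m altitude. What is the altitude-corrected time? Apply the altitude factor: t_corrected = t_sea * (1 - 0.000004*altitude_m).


Correction factor = 1 - 0.000004 * 1693 = 0.993228
t_corrected = t_sea * factor = 12.73 * 0.993228
t_corrected = 12.6438 s

12.6438 s


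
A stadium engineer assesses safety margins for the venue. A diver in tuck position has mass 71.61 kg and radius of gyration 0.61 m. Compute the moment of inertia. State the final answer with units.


I = m * k^2
I = 71.61 * 0.61^2
I = 71.61 * 0.3721 = 26.6461 kg*m^2

26.6461 kg*m^2


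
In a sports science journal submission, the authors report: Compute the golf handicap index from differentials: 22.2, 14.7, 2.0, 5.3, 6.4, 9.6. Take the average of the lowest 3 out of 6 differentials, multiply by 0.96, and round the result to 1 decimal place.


All differentials: 22.2, 14.7, 2.0, 5.3, 6.4, 9.6
Sorted: 2.0, 5.3, 6.4, 9.6, 14.7, 22.2
Best 3: 2.0, 5.3, 6.4
Average of best = 13.7 / 3 = 4.5667
Raw index = 4.5667 * 0.96 = 4.384
Handicap index = round(4.384, 1) = 4.4

4.4


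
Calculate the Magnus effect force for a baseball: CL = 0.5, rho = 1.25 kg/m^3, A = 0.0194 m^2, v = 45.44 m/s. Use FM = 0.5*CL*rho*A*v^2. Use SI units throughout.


FM = 0.5 * CL * rho * A * v^2
FM = 0.5 * 0.5 * 1.25 * 0.0194 * 45.44^2
v^2 = 2064.7936
FM = 0.5 * 0.5 * 1.25 * 0.0194 * 2064.7936 = 12.5178 N

12.5178 N


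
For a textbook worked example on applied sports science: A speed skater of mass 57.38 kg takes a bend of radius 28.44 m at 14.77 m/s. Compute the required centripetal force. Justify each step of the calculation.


Fc = m * v^2 / r
v^2 = 14.77^2 = 218.1529
Fc = 57.38 * 218.1529 / 28.44
Fc = 12517.6134 / 28.44 = 440.1411 N

440.1411 N


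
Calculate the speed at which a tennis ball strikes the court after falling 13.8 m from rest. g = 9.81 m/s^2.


v = sqrt(2 * g * h)
v = sqrt(2 * 9.81 * 13.8)
v = sqrt(270.756) = 16.4547 m/s

16.4547 m/s


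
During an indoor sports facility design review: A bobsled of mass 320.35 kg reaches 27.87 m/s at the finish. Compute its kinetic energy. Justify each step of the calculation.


KE = 0.5 * m * v^2
KE = 0.5 * 320.35 * 27.87^2
KE = 0.5 * 320.35 * 776.7369 = 124413.833 J

124413.833 J


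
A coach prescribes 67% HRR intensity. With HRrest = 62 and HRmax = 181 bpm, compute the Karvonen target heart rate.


Target = HRrest + pct*(HRmax - HRrest)
Heart rate reserve = HRmax - HRrest = 181 - 62 = 119 bpm
Fraction = 67% = 0.67
Target = 62 + 0.67 * 119
Target = 62 + 79.73 = 141.73 bpm

141.73 bpm


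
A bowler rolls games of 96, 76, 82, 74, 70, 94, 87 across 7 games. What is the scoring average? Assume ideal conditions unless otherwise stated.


Average = sum / n
Sum = 579
Average = 579 / 7 = 82.7143

82.7143


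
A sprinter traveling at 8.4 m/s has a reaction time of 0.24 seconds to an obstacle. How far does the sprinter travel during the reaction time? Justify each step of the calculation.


d = v * t
d = 8.4 * 0.24
d = 2.016 m

2.016 m


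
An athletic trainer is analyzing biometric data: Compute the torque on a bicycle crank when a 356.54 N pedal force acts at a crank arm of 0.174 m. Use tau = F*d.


tau = F * d
tau = 356.54 * 0.174
tau = 62.038 N*m

62.038 N*m


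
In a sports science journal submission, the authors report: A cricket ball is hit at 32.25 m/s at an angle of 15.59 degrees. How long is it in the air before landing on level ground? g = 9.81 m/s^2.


T = 2*v*sin(theta)/g
sin(theta) = sin(15.59 deg) = 0.2688
T = 2*32.25*0.2688 / 9.81
T = 17.3345 / 9.81 = 1.767 s

1.767 s


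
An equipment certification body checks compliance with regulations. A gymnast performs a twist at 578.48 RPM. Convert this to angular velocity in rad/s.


omega = RPM * 2 * pi / 60
omega = 578.48 * 2 * 3.14159 / 60
omega = 3634.697 / 60 = 60.5783 rad/s

60.5783 rad/s


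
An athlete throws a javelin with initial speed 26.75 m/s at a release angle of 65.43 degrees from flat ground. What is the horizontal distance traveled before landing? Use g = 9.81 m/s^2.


R = v^2 * sin(2*theta) / g
Convert angle to radians: theta = 65.43 deg = 1.142 rad
sin(2*theta) = sin(2.2839) = 0.7563
R = 26.75^2 * 0.7563 / 9.81
R = 715.5625 * 0.7563 / 9.81 = 55.1669 m

55.1669 m


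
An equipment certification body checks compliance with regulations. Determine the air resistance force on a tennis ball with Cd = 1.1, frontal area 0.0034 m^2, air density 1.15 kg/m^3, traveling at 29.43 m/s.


Fd = 0.5 * Cd * rho * A * v^2
Fd = 0.5 * 1.1 * 1.15 * 0.0034 * 29.43^2
v^2 = 866.1249
Fd = 0.5 * 1.1 * 1.15 * 0.0034 * 866.1249 = 1.8626 N

1.8626 N


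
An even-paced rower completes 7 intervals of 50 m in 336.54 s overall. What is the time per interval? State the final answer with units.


Split time = total_time / n_laps = 336.54 / 7
Split time = 48.0771 s per lap

48.0771 s


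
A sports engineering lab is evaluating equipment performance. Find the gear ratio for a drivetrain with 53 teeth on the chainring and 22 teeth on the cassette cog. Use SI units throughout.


GR = front_teeth / rear_teeth
GR = 53 / 22
GR = 2.4091

2.4091


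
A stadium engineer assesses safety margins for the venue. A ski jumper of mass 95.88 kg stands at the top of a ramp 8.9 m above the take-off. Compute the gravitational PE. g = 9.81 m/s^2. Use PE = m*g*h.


PE = m * g * h
PE = 95.88 * 9.81 * 8.9
PE = 940.5828 * 8.9 = 8371.1869 J

8371.1869 J


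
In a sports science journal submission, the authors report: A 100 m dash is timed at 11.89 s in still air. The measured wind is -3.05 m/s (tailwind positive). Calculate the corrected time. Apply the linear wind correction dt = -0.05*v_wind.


dt = -0.05 * v_wind = -0.05 * -3.05 = 0.1525 s
t_corrected = t_still + dt = 11.89 + (0.1525)
t_corrected = 12.0425 s

12.0425 s


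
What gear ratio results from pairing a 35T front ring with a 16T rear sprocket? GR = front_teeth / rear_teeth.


GR = front_teeth / rear_teeth
GR = 35 / 16
GR = 2.1875

2.1875


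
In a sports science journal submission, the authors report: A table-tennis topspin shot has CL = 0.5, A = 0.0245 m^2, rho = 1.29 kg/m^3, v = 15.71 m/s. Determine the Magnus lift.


FM = 0.5 * CL * rho * A * v^2
FM = 0.5 * 0.5 * 1.29 * 0.0245 * 15.71^2
v^2 = 246.8041
FM = 0.5 * 0.5 * 1.29 * 0.0245 * 246.8041 = 1.9501 N

1.9501 N


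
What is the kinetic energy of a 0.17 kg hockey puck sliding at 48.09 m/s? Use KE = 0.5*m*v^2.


KE = 0.5 * m * v^2
KE = 0.5 * 0.17 * 48.09^2
KE = 0.5 * 0.17 * 2312.6481 = 196.5751 J

196.5751 J


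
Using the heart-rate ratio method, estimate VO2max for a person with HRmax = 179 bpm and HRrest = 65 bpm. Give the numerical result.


VO2max = 15.3 * HRmax / HRrest
VO2max = 15.3 * 179 / 65
VO2max = 2738.7 / 65 = 42.1338 mL/kg/min

42.1338 mL/kg/min


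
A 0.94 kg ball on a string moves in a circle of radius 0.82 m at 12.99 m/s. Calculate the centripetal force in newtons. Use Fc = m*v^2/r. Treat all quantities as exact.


Fc = m * v^2 / r
v^2 = 12.99^2 = 168.7401
Fc = 0.94 * 168.7401 / 0.82
Fc = 158.6157 / 0.82 = 193.4338 N

193.4338 N


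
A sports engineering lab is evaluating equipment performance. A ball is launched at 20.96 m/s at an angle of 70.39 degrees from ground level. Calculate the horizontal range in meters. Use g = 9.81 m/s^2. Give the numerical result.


R = v^2 * sin(2*theta) / g
Convert angle to radians: theta = 70.39 deg = 1.2285 rad
sin(2*theta) = sin(2.4571) = 0.6323
R = 20.96^2 * 0.6323 / 9.81
R = 439.3216 * 0.6323 / 9.81 = 28.3163 m

28.3163 m


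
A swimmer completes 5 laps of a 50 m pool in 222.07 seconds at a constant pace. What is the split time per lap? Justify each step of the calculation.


Split time = total_time / n_laps = 222.07 / 5
Split time = 44.414 s per lap

44.414 s


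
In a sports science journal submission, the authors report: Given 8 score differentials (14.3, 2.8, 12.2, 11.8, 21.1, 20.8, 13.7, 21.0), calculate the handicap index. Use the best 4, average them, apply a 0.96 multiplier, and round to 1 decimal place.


All differentials: 14.3, 2.8, 12.2, 11.8, 21.1, 20.8, 13.7, 21.0
Sorted: 2.8, 11.8, 12.2, 13.7, 14.3, 20.8, 21.0, 21.1
Best 4: 2.8, 11.8, 12.2, 13.7
Average of best = 40.5 / 4 = 10.125
Raw index = 10.125 * 0.96 = 9.72
Handicap index = round(9.72, 1) = 9.7

9.7


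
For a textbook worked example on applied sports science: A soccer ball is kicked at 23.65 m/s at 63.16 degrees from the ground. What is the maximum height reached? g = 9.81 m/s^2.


H = (v*sin(theta))^2 / (2*g)
vy = v*sin(theta) = 23.65 * sin(63.16 deg) = 21.1022 m/s
H = vy^2 / (2*g) = 445.3031 / (2*9.81)
H = 445.3031 / 19.62 = 22.6964 m

22.6964 m


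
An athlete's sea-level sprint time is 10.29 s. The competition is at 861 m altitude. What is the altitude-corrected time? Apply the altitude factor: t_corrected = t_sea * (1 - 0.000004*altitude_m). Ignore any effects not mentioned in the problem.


Correction factor = 1 - 0.000004 * 861 = 0.996556
t_corrected = t_sea * factor = 10.29 * 0.996556
t_corrected = 10.2546 s

10.2546 s


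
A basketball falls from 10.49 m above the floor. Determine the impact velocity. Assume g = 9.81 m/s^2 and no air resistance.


v = sqrt(2 * g * h)
v = sqrt(2 * 9.81 * 10.49)
v = sqrt(205.8138) = 14.3462 m/s

14.3462 m/s


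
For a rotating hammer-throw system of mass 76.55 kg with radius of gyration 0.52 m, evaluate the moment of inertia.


I = m * k^2
I = 76.55 * 0.52^2
I = 76.55 * 0.2704 = 20.6991 kg*m^2

20.6991 kg*m^2


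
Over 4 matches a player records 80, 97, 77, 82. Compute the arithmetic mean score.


Average = sum / n
Sum = 336
Average = 336 / 4 = 84

84


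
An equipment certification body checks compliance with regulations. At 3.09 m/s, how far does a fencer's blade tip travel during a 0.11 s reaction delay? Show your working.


d = v * t
d = 3.09 * 0.11
d = 0.3399 m

0.3399 m


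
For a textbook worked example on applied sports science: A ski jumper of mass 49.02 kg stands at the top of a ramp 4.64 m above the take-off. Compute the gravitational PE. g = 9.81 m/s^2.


PE = m * g * h
PE = 49.02 * 9.81 * 4.64
PE = 480.8862 * 4.64 = 2231.312 J

2231.312 J


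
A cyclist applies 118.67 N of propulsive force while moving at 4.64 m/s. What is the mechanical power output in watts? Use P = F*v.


P = F * v
P = 118.67 * 4.64
P = 550.6288 W

550.6288 W


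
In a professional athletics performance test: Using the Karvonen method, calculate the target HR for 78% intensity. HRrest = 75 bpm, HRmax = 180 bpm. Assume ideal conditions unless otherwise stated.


Target = HRrest + pct*(HRmax - HRrest)
Heart rate reserve = HRmax - HRrest = 180 - 75 = 105 bpm
Fraction = 78% = 0.78
Target = 75 + 0.78 * 105
Target = 75 + 81.9 = 156.9 bpm

156.9 bpm


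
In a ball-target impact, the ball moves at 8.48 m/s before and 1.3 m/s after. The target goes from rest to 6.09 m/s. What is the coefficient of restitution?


e = (v2_after - v1_after) / (v1_before - v2_before)
Numerator = 6.09 - 1.3 = 4.79
Denominator = 8.48 - 0 = 8.48
e = 4.79 / 8.48 = 0.5649

0.5649


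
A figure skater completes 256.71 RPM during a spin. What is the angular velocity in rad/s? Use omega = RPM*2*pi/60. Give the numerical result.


omega = RPM * 2 * pi / 60
omega = 256.71 * 2 * 3.14159 / 60
omega = 1612.9565 / 60 = 26.8826 rad/s

26.8826 rad/s


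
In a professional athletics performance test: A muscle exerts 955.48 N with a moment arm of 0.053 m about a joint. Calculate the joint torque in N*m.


tau = F * d
tau = 955.48 * 0.053
tau = 50.6404 N*m

50.6404 N*m


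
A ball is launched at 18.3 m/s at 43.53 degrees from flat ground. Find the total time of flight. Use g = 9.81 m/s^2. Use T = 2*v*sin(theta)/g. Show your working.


T = 2*v*sin(theta)/g
sin(theta) = sin(43.53 deg) = 0.6887
T = 2*18.3*0.6887 / 9.81
T = 25.2077 / 9.81 = 2.5696 s

2.5696 s


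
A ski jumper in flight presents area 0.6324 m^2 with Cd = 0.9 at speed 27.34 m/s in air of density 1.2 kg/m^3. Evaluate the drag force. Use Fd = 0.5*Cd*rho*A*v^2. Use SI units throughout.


Fd = 0.5 * Cd * rho * A * v^2
Fd = 0.5 * 0.9 * 1.2 * 0.6324 * 27.34^2
v^2 = 747.4756
Fd = 0.5 * 0.9 * 1.2 * 0.6324 * 747.4756 = 255.2599 N

255.2599 N


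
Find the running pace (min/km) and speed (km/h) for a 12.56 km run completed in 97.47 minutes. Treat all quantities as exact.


Pace = time / distance = 97.47 min / 12.56 km = 7.7604 min/km
Speed = distance / time_in_hours = 12.56 / 1.6245 hr
Speed = 7.7316 km/h

7.7604 min/km, 7.7316 km/h


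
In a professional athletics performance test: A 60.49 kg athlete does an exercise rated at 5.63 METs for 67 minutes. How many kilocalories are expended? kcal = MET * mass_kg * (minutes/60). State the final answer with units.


kcal = MET * mass * time_hr
Convert time: 67 min = 1.1167 hr
kcal = 5.63 * 60.49 * 1.1167
kcal = 380.2905 kcal

380.2905 kcal


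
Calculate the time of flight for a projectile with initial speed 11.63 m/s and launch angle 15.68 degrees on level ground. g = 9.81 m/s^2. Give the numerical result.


T = 2*v*sin(theta)/g
sin(theta) = sin(15.68 deg) = 0.2703
T = 2*11.63*0.2703 / 9.81
T = 6.2863 / 9.81 = 0.6408 s

0.6408 s


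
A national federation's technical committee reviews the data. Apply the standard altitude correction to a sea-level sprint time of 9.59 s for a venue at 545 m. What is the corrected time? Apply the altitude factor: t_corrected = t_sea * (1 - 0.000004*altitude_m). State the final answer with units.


Correction factor = 1 - 0.000004 * 545 = 0.99782
t_corrected = t_sea * factor = 9.59 * 0.99782
t_corrected = 9.5691 s

9.5691 s


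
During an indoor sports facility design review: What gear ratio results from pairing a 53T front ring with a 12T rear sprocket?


GR = front_teeth / rear_teeth
GR = 53 / 12
GR = 4.4167

4.4167


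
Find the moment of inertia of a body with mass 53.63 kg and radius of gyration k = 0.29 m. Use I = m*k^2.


I = m * k^2
I = 53.63 * 0.29^2
I = 53.63 * 0.0841 = 4.5103 kg*m^2

4.5103 kg*m^2


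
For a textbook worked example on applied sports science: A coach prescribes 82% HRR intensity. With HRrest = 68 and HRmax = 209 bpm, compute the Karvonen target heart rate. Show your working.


Target = HRrest + pct*(HRmax - HRrest)
Heart rate reserve = HRmax - HRrest = 209 - 68 = 141 bpm
Fraction = 82% = 0.82
Target = 68 + 0.82 * 141
Target = 68 + 115.62 = 183.62 bpm

183.62 bpm


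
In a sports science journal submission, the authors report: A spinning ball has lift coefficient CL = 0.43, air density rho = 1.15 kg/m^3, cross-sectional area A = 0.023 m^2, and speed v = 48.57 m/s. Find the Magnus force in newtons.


FM = 0.5 * CL * rho * A * v^2
FM = 0.5 * 0.43 * 1.15 * 0.023 * 48.57^2
v^2 = 2359.0449
FM = 0.5 * 0.43 * 1.15 * 0.023 * 2359.0449 = 13.4153 N

13.4153 N


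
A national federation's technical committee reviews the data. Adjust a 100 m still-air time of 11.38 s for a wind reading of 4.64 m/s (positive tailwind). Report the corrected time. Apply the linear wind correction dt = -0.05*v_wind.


dt = -0.05 * v_wind = -0.05 * 4.64 = -0.232 s
t_corrected = t_still + dt = 11.38 + (-0.232)
t_corrected = 11.148 s

11.148 s


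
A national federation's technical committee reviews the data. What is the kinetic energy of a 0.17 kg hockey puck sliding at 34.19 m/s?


KE = 0.5 * m * v^2
KE = 0.5 * 0.17 * 34.19^2
KE = 0.5 * 0.17 * 1168.9561 = 99.3613 J

99.3613 J


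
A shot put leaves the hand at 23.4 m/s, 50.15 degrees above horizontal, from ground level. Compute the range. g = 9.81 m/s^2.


R = v^2 * sin(2*theta) / g
Convert angle to radians: theta = 50.15 deg = 0.8753 rad
sin(2*theta) = sin(1.7506) = 0.9839
R = 23.4^2 * 0.9839 / 9.81
R = 547.56 * 0.9839 / 9.81 = 54.917 m

54.917 m


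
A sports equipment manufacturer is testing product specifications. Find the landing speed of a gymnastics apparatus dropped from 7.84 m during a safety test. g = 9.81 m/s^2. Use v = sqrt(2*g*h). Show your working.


v = sqrt(2 * g * h)
v = sqrt(2 * 9.81 * 7.84)
v = sqrt(153.8208) = 12.4025 m/s

12.4025 m/s


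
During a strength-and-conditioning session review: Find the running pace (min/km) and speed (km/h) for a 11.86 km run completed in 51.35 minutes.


Pace = time / distance = 51.35 min / 11.86 km = 4.3297 min/km
Speed = distance / time_in_hours = 11.86 / 0.8558 hr
Speed = 13.8578 km/h

4.3297 min/km, 13.8578 km/h


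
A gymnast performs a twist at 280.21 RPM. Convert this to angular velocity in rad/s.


omega = RPM * 2 * pi / 60
omega = 280.21 * 2 * 3.14159 / 60
omega = 1760.6114 / 60 = 29.3435 rad/s

29.3435 rad/s


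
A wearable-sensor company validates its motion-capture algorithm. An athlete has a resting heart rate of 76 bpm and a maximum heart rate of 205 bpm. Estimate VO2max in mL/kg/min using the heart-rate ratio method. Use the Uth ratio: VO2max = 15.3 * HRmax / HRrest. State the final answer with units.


VO2max = 15.3 * HRmax / HRrest
VO2max = 15.3 * 205 / 76
VO2max = 3136.5 / 76 = 41.2697 mL/kg/min

41.2697 mL/kg/min


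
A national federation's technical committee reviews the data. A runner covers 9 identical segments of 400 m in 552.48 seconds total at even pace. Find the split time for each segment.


Split time = total_time / n_laps = 552.48 / 9
Split time = 61.3867 s per lap

61.3867 s


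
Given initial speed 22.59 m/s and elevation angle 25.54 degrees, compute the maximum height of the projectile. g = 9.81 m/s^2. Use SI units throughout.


H = (v*sin(theta))^2 / (2*g)
vy = v*sin(theta) = 22.59 * sin(25.54 deg) = 9.7395 m/s
H = vy^2 / (2*g) = 94.8574 / (2*9.81)
H = 94.8574 / 19.62 = 4.8347 m

4.8347 m


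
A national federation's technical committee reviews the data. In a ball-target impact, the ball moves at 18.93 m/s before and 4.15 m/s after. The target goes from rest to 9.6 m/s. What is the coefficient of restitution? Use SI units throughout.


e = (v2_after - v1_after) / (v1_before - v2_before)
Numerator = 9.6 - 4.15 = 5.45
Denominator = 18.93 - 0 = 18.93
e = 5.45 / 18.93 = 0.2879

0.2879


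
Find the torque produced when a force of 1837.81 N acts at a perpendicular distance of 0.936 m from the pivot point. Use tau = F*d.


tau = F * d
tau = 1837.81 * 0.936
tau = 1720.1902 N*m

1720.1902 N*m


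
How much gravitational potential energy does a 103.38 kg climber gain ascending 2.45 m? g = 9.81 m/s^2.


PE = m * g * h
PE = 103.38 * 9.81 * 2.45
PE = 1014.1578 * 2.45 = 2484.6866 J

2484.6866 J


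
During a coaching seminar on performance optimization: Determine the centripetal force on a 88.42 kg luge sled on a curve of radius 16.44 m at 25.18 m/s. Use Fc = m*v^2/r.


Fc = m * v^2 / r
v^2 = 25.18^2 = 634.0324
Fc = 88.42 * 634.0324 / 16.44
Fc = 56061.1448 / 16.44 = 3410.0453 N

3410.0453 N
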